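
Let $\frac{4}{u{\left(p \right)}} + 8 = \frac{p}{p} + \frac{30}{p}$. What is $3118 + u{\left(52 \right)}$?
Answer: $\frac{520602}{167} \approx 3117.4$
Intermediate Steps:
$u{\left(p \right)} = \frac{4}{-7 + \frac{30}{p}}$ ($u{\left(p \right)} = \frac{4}{-8 + \left(\frac{p}{p} + \frac{30}{p}\right)} = \frac{4}{-8 + \left(1 + \frac{30}{p}\right)} = \frac{4}{-7 + \frac{30}{p}}$)
$3118 + u{\left(52 \right)} = 3118 - \frac{208}{-30 + 7 \cdot 52} = 3118 - \frac{208}{-30 + 364} = 3118 - \frac{208}{334} = 3118 - 208 \cdot \frac{1}{334} = 3118 - \frac{104}{167} = \frac{520602}{167}$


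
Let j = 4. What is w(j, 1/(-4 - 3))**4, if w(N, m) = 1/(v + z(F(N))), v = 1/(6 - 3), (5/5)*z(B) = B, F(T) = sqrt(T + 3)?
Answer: 88047/3694084 - 3888*sqrt(7)/923521 ≈ 0.012696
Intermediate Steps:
F(T) = sqrt(3 + T)
z(B) = B
v = 1/3 ≈ 0.33333
w(N, m) = 1/(1/3 + sqrt(3 + N))
w(j, 1/(-4 - 3))**4 = (3/(1 + 3*sqrt(3 + 4)))**4 = (3/(1 + 3*sqrt(7)))**4 = 81/(1 + 3*sqrt(7))**4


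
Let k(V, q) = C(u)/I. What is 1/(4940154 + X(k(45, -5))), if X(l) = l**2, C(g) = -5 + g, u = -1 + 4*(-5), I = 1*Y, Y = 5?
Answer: 25/123504526 ≈ 2.0242e-7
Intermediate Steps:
I = 5 (I = 1*5 = 5)
u = -21 (u = -1 - 20 = -21)
k(V, q) = -26/5 (k(V, q) = (-5 - 21)/5 = -26*1/5 = -26/5)
1/(4940154 + X(k(45, -5))) = 1/(4940154 + (-26/5)**2) = 1/(4940154 + 676/25) = 1/(123504526/25) = 25/123504526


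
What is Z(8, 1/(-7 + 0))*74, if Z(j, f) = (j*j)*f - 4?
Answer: -6808/7 ≈ -972.57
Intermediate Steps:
Z(j, f) = -4 + f*j² (Z(j, f) = j²*f - 4 = f*j² - 4 = -4 + f*j²)
Z(8, 1/(-7 + 0))*74 = (-4 + 8²/(-7 + 0))*74 = (-4 + 64/(-7))*74 = (-4 - ⅐*64)*74 = (-4 - 64/7)*74 = -92/7*74 = -6808/7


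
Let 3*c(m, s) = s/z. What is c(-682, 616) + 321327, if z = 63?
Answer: 8675917/27 ≈ 3.2133e+5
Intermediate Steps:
c(m, s) = s/189 (c(m, s) = (s/63)/3 = s/189)
c(-682, 616) + 321327 = (1/189)*616 + 321327 = 88/27 + 321327 = 8675917/27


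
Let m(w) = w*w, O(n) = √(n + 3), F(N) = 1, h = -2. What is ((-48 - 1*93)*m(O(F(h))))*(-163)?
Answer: 91932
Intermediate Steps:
O(n) = √(3 + n)
m(w) = w²
((-48 - 1*93)*m(O(F(h))))*(-163) = ((-48 - 1*93)*(√(3 + 1))²)*(-163) = ((-48 - 93)*(√4)²)*(-163) = -141*2²*(-163) = -141*4*(-163) = -564*(-163) = 91932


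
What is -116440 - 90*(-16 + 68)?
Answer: -121120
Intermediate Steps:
-116440 - 90*(-16 + 68) = -116440 - 90*52 = -116440 - 4680 = -121120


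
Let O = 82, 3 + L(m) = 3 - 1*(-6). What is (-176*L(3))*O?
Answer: -86592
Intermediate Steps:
L(m) = 6 (L(m) = -3 + (3 - 1*(-6)) = -3 + (3 + 6) = -3 + 9 = 6)
(-176*L(3))*O = -176*6*82 = -1056*82 = -86592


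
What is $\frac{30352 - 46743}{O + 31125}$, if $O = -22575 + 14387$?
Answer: $- \frac{16391}{22937} \approx -0.71461$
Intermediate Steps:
$O = -8188$
$\frac{30352 - 46743}{O + 31125} = \frac{30352 - 46743}{-8188 + 31125} = - \frac{16391}{22937}$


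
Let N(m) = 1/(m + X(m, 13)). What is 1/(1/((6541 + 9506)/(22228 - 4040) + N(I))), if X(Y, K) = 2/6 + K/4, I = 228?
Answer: 44812869/50544452 ≈ 0.88660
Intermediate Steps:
X(Y, K) = ⅓ + K/4 (X(Y, K) = 2*(⅙) + K*(¼) = ⅓ + K/4)
N(m) = 1/(43/12 + m) (N(m) = 1/(m + (⅓ + (¼)*13)) = 1/(m + (⅓ + 13/4)) = 1/(m + 43/12) = 1/(43/12 + m))
1/(1/((6541 + 9506)/(22228 - 4040) + N(I))) = 1/(1/((6541 + 9506)/(22228 - 4040) + 12/(43 + 12*228))) = 1/(1/(16047/18188 + 12/(43 + 2736))) = 1/(1/(16047*(1/18188) + 12/2779)) = 1/(1/(16047/18188 + 12*(1/2779))) = 1/(1/(16047/18188 + 12/2779)) = 1/(1/(44812869/50544452)) = 1/(50544452/44812869) = 44812869/50544452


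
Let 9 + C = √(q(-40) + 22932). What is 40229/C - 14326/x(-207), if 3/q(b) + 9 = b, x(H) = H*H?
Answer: 248047624255/15992617968 + 281603*√1123665/1119696 ≈ 282.11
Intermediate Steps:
x(H) = H²
q(b) = 3/(-9 + b)
C = -9 + √1123665/7 (C = -9 + √(3/(-9 - 40) + 22932) = -9 + √(3/(-49) + 22932) = -9 + √(3*(-1/49) + 22932) = -9 + √(-3/49 + 22932) = -9 + √(1123665/49) = -9 + √1123665/7 ≈ 142.43)
40229/C - 14326/x(-207) = 40229/(-9 + √1123665/7) - 14326/((-207)²) = 40229/(-9 + √1123665/7) - 14326/42849 = -14326/42849 + 40229/(-9 + √1123665/7)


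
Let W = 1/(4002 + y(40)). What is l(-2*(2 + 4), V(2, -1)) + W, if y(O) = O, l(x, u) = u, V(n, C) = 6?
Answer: 24253/4042 ≈ 6.0002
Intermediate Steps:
W = 1/4042 (W = 1/(4002 + 40) = 1/4042 ≈ 0.00024740)
l(-2*(2 + 4), V(2, -1)) + W = 6 + 1/4042 = 24253/4042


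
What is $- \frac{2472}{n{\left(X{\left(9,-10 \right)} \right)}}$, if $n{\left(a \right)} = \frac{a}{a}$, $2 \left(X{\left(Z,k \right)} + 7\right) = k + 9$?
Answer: $-2472$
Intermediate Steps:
$X{\left(Z,k \right)} = - \frac{5}{2} + \frac{k}{2}$ ($X{\left(Z,k \right)} = -7 + \frac{k + 9}{2} = -7 + \frac{9 + k}{2} = -7 + \left(\frac{9}{2} + \frac{k}{2}\right) = - \frac{5}{2} + \frac{k}{2}$)
$n{\left(a \right)} = 1$
$- \frac{2472}{n{\left(X{\left(9,-10 \right)} \right)}} = - \frac{2472}{1} = \left(-2472\right) 1 = -2472$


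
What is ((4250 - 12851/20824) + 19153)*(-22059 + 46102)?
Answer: 11716904546503/20824 ≈ 5.6266e+8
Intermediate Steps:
((4250 - 12851/20824) + 19153)*(-22059 + 46102) = ((4250 - 12851*1/20824) + 19153)*24043 = ((4250 - 12851/20824) + 19153)*24043 = (88489149/20824 + 19153)*24043 = (487331221/20824)*24043 = 11716904546503/20824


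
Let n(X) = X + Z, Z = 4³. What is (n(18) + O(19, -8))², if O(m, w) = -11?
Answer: 5041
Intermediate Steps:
Z = 64
n(X) = 64 + X (n(X) = X + 64 = 64 + X)
(n(18) + O(19, -8))² = ((64 + 18) - 11)² = (82 - 11)² = 71² = 5041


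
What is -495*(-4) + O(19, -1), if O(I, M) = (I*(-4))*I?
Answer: 536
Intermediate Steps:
O(I, M) = -4*I**2 (O(I, M) = (-4*I)*I = -4*I**2)
-495*(-4) + O(19, -1) = -495*(-4) - 4*19**2 = 1980 - 4*361 = 1980 - 1444 = 536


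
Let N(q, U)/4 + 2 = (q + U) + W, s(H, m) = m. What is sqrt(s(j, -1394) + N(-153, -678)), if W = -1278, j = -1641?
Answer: I*sqrt(9838) ≈ 99.187*I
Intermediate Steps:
N(q, U) = -5120 + 4*U + 4*q (N(q, U) = -8 + 4*((q + U) - 1278) = -8 + 4*((U + q) - 1278) = -8 + 4*(-1278 + U + q) = -8 + (-5112 + 4*U + 4*q) = -5120 + 4*U + 4*q)
sqrt(s(j, -1394) + N(-153, -678)) = sqrt(-1394 + (-5120 + 4*(-678) + 4*(-153))) = sqrt(-1394 + (-5120 - 2712 - 612)) = sqrt(-1394 - 8444) = sqrt(-9838) = I*sqrt(9838)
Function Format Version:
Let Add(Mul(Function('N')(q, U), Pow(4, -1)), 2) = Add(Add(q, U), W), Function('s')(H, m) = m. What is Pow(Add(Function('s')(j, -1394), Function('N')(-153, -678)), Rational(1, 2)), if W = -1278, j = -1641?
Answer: Mul(I, Pow(9838, Rational(1, 2))) ≈ Mul(99.187, I)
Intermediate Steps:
Function('N')(q, U) = Add(-5120, Mul(4, U), Mul(4, q)) (Function('N')(q, U) = Add(-8, Mul(4, Add(Add(q, U), -1278))) = Add(-8, Mul(4, Add(Add(U, q), -1278))) = Add(-8, Mul(4, Add(-1278, U, q))) = Add(-8, Add(-5112, Mul(4, U), Mul(4, q))) = Add(-5120, Mul(4, U), Mul(4, q)))
Pow(Add(Function('s')(j, -1394), Function('N')(-153, -678)), Rational(1, 2)) = Pow(Add(-1394, Add(-5120, Mul(4, -678), Mul(4, -153))), Rational(1, 2)) = Pow(Add(-1394, Add(-5120, -2712, -612)), Rational(1, 2)) = Pow(Add(-1394, -8444), Rational(1, 2)) = Pow(-9838, Rational(1, 2)) = Mul(I, Pow(9838, Rational(1, 2)))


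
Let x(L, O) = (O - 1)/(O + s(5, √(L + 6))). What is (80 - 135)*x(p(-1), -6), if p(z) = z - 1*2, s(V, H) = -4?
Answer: -77/2 ≈ -38.500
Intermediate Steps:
p(z) = -2 + z (p(z) = z - 2 = -2 + z)
x(L, O) = (-1 + O)/(-4 + O) (x(L, O) = (O - 1)/(O - 4) = (-1 + O)/(-4 + O))
(80 - 135)*x(p(-1), -6) = (80 - 135)*((-1 - 6)/(-4 - 6)) = -55*(-7)/(-10) = -(-11)*(-7)/2 = -55*7/10 = -77/2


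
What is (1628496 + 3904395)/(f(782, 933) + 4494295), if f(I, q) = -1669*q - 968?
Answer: 790413/419450 ≈ 1.8844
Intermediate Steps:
f(I, q) = -968 - 1669*q
(1628496 + 3904395)/(f(782, 933) + 4494295) = (1628496 + 3904395)/((-968 - 1669*933) + 4494295) = 5532891/((-968 - 1557177) + 4494295) = 5532891/(-1558145 + 4494295) = 5532891/2936150 = 5532891*(1/2936150) = 790413/419450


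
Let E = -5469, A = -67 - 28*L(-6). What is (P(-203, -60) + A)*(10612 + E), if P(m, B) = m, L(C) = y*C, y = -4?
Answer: -4844706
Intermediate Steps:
L(C) = -4*C
A = -739 (A = -67 - (-112)*(-6) = -67 - 28*24 = -67 - 672 = -739)
(P(-203, -60) + A)*(10612 + E) = (-203 - 739)*(10612 - 5469) = -942*5143 = -4844706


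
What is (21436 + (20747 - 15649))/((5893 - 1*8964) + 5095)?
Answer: 13267/1012 ≈ 13.110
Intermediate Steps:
(21436 + (20747 - 15649))/((5893 - 1*8964) + 5095) = (21436 + 5098)/((5893 - 8964) + 5095) = 26534/(-3071 + 5095) = 26534/2024 = 26534*(1/2024) = 13267/1012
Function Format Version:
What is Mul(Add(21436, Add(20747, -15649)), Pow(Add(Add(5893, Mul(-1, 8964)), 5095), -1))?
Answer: Rational(13267, 1012) ≈ 13.110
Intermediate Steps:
Mul(Add(21436, Add(20747, -15649)), Pow(Add(Add(5893, Mul(-1, 8964)), 5095), -1)) = Mul(Add(21436, 5098), Pow(Add(Add(5893, -8964), 5095), -1)) = Mul(26534, Pow(Add(-3071, 5095), -1)) = Mul(26534, Pow(2024, -1)) = Mul(26534, Rational(1, 2024)) = Rational(13267, 1012)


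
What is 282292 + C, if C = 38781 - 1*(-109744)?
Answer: 430817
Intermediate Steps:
C = 148525 (C = 38781 + 109744 = 148525)
282292 + C = 282292 + 148525 = 430817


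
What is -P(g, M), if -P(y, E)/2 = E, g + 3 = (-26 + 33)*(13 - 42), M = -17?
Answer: -34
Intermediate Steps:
g = -206 (g = -3 + (-26 + 33)*(13 - 42) = -3 + 7*(-29) = -3 - 203 = -206)
P(y, E) = -2*E
-P(g, M) = -(-2)*(-17) = -1*34 = -34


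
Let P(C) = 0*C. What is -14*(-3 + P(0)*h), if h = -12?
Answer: 42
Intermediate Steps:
P(C) = 0
-14*(-3 + P(0)*h) = -14*(-3 + 0*(-12)) = -14*(-3 + 0) = -14*(-3) = 42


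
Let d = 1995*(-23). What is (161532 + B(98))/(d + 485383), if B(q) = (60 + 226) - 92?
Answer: 80863/219749 ≈ 0.36798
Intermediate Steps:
d = -45885
B(q) = 194 (B(q) = 286 - 92 = 194)
(161532 + B(98))/(d + 485383) = (161532 + 194)/(-45885 + 485383) = 161726/439498 = 161726*(1/439498) = 80863/219749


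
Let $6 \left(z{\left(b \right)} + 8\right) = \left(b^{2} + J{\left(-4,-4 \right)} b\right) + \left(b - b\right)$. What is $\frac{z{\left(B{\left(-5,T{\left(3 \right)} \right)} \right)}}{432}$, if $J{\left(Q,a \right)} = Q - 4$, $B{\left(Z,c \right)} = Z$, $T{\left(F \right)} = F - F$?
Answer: $\frac{17}{2592} \approx 0.0065586$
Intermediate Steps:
$T{\left(F \right)} = 0$
$J{\left(Q,a \right)} = -4 + Q$
$z{\left(b \right)} = -8 - \frac{4 b}{3} + \frac{b^{2}}{6}$ ($z{\left(b \right)} = -8 + \frac{\left(b^{2} + \left(-4 - 4\right) b\right) + \left(b - b\right)}{6} = -8 + \frac{\left(b^{2} - 8 b\right) + 0}{6} = -8 + \frac{b^{2} - 8 b}{6} = -8 + \left(- \frac{4 b}{3} + \frac{b^{2}}{6}\right) = -8 - \frac{4 b}{3} + \frac{b^{2}}{6}$)
$\frac{z{\left(B{\left(-5,T{\left(3 \right)} \right)} \right)}}{432} = \frac{-8 - - \frac{20}{3} + \frac{\left(-5\right)^{2}}{6}}{432} = \left(-8 + \frac{20}{3} + \frac{1}{6} \cdot 25\right) \frac{1}{432} = \left(-8 + \frac{20}{3} + \frac{25}{6}\right) \frac{1}{432} = \frac{17}{6} \cdot \frac{1}{432} = \frac{17}{2592}$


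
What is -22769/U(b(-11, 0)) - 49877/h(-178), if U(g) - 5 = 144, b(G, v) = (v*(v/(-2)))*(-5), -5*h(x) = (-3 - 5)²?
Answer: 35701149/9536 ≈ 3743.8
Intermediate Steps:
h(x) = -64/5 (h(x) = -(-3 - 5)²/5 = -⅕*(-8)² = -⅕*64 = -64/5)
b(G, v) = 5*v²/2 (b(G, v) = (v*(v*(-½)))*(-5) = (v*(-v/2))*(-5) = -v²/2*(-5) = 5*v²/2)
U(g) = 149 (U(g) = 5 + 144 = 149)
-22769/U(b(-11, 0)) - 49877/h(-178) = -22769/149 - 49877/(-64/5) = -22769*1/149 - 49877*(-5/64) = -22769/149 + 249385/64 = 35701149/9536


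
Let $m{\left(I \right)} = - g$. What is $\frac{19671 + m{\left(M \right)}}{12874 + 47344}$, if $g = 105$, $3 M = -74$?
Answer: $\frac{9783}{30109} \approx 0.32492$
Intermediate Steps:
$M = - \frac{74}{3}$ ($M = \frac{1}{3} \left(-74\right) = - \frac{74}{3} \approx -24.667$)
$m{\left(I \right)} = -105$ ($m{\left(I \right)} = \left(-1\right) 105 = -105$)
$\frac{19671 + m{\left(M \right)}}{12874 + 47344} = \frac{19671 - 105}{12874 + 47344} = \frac{19566}{60218} = 19566 \cdot \frac{1}{60218} = \frac{9783}{30109}$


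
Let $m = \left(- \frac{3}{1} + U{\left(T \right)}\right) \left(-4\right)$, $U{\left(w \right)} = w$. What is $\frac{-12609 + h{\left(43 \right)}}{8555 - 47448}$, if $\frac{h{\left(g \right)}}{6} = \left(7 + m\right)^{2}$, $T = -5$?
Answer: $\frac{3483}{38893} \approx 0.089553$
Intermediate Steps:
$m = 32$ ($m = \left(- \frac{3}{1} - 5\right) \left(-4\right) = \left(\left(-3\right) 1 - 5\right) \left(-4\right) = \left(-3 - 5\right) \left(-4\right) = \left(-8\right) \left(-4\right) = 32$)
$h{\left(g \right)} = 9126$ ($h{\left(g \right)} = 6 \left(7 + 32\right)^{2} = 6 \cdot 39^{2} = 6 \cdot 1521 = 9126$)
$\frac{-12609 + h{\left(43 \right)}}{8555 - 47448} = \frac{-12609 + 9126}{8555 - 47448} = - \frac{3483}{-38893} = \left(-3483\right) \left(- \frac{1}{38893}\right) = \frac{3483}{38893}$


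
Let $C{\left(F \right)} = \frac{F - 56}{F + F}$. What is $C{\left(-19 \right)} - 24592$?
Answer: $- \frac{934421}{38} \approx -24590.0$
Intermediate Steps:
$C{\left(F \right)} = \frac{-56 + F}{2 F}$
$C{\left(-19 \right)} - 24592 = \frac{-56 - 19}{2 \left(-19\right)} - 24592 = \frac{1}{2} \left(- \frac{1}{19}\right) \left(-75\right) - 24592 = \frac{75}{38} - 24592 = - \frac{934421}{38}$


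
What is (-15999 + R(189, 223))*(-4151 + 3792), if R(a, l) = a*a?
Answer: -7080198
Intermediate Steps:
R(a, l) = a²
(-15999 + R(189, 223))*(-4151 + 3792) = (-15999 + 189²)*(-4151 + 3792) = (-15999 + 35721)*(-359) = 19722*(-359) = -7080198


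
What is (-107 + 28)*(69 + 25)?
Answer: -7426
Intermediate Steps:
(-107 + 28)*(69 + 25) = -79*94 = -7426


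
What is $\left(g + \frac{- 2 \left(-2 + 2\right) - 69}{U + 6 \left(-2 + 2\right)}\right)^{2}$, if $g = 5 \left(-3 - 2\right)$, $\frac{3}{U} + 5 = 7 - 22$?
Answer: $189225$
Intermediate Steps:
$U = - \frac{3}{20}$ ($U = \frac{3}{-5 + \left(7 - 22\right)} = \frac{3}{-5 - 15} = \frac{3}{-20} = 3 \left(- \frac{1}{20}\right) = - \frac{3}{20} \approx -0.15$)
$g = -25$ ($g = 5 \left(-5\right) = -25$)
$\left(g + \frac{- 2 \left(-2 + 2\right) - 69}{U + 6 \left(-2 + 2\right)}\right)^{2} = \left(-25 + \frac{- 2 \left(-2 + 2\right) - 69}{- \frac{3}{20} + 6 \left(-2 + 2\right)}\right)^{2} = \left(-25 + \frac{\left(-2\right) 0 - 69}{- \frac{3}{20} + 6 \cdot 0}\right)^{2} = \left(-25 + \frac{0 - 69}{- \frac{3}{20} + 0}\right)^{2} = \left(-25 - \frac{69}{- \frac{3}{20}}\right)^{2} = \left(-25 - -460\right)^{2} = \left(-25 + 460\right)^{2} = 435^{2} = 189225$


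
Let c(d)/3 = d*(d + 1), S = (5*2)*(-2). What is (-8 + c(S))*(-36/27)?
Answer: -4528/3 ≈ -1509.3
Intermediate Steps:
S = -20 (S = 10*(-2) = -20)
c(d) = 3*d*(1 + d) (c(d) = 3*(d*(d + 1)) = 3*(d*(1 + d)) = 3*d*(1 + d))
(-8 + c(S))*(-36/27) = (-8 + 3*(-20)*(1 - 20))*(-36/27) = (-8 + 3*(-20)*(-19))*(-36*1/27) = (-8 + 1140)*(-4/3) = 1132*(-4/3) = -4528/3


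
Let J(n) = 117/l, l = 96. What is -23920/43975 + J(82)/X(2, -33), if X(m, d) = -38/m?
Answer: -3251677/5347360 ≈ -0.60809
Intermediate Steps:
J(n) = 39/32 (J(n) = 117/96 = 117*(1/96) = 39/32)
-23920/43975 + J(82)/X(2, -33) = -23920/43975 + 39/(32*((-38/2))) = -23920*1/43975 + 39/(32*((-38*½))) = -4784/8795 + (39/32)/(-19) = -4784/8795 + (39/32)*(-1/19) = -4784/8795 - 39/608 = -3251677/5347360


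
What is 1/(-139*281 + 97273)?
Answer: 1/58214 ≈ 1.7178e-5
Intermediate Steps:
1/(-139*281 + 97273) = 1/(-39059 + 97273) = 1/58214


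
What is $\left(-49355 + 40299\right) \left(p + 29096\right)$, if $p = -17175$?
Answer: $-107956576$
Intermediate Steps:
$\left(-49355 + 40299\right) \left(p + 29096\right) = \left(-49355 + 40299\right) \left(-17175 + 29096\right) = \left(-9056\right) 11921 = -107956576$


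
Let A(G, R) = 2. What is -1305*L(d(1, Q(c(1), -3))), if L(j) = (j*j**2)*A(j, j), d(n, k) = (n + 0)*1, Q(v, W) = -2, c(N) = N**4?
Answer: -2610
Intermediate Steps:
d(n, k) = n (d(n, k) = n*1 = n)
L(j) = 2*j**3 (L(j) = (j*j**2)*2 = j**3*2 = 2*j**3)
-1305*L(d(1, Q(c(1), -3))) = -2610*1**3 = -2610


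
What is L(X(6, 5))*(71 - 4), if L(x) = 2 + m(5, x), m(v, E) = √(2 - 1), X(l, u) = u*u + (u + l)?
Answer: 201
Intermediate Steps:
X(l, u) = l + u + u² (X(l, u) = u² + (l + u) = l + u + u²)
m(v, E) = 1 (m(v, E) = √1 = 1)
L(x) = 3 (L(x) = 2 + 1 = 3)
L(X(6, 5))*(71 - 4) = 3*(71 - 4) = 3*67 = 201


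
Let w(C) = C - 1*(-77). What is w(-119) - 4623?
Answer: -4665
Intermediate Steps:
w(C) = 77 + C (w(C) = C + 77 = 77 + C)
w(-119) - 4623 = (77 - 119) - 4623 = -42 - 4623 = -4665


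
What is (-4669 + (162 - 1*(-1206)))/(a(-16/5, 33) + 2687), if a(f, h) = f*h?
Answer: -16505/12907 ≈ -1.2788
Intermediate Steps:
(-4669 + (162 - 1*(-1206)))/(a(-16/5, 33) + 2687) = (-4669 + (162 - 1*(-1206)))/(-16/5*33 + 2687) = (-4669 + (162 + 1206))/(-16*⅕*33 + 2687) = (-4669 + 1368)/(-16/5*33 + 2687) = -3301/(-528/5 + 2687) = -3301/12907/5 = -3301*5/12907 = -16505/12907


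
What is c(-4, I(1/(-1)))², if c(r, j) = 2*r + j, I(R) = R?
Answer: 81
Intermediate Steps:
c(r, j) = j + 2*r
c(-4, I(1/(-1)))² = (1/(-1) + 2*(-4))² = (1*(-1) - 8)² = (-1 - 8)² = (-9)² = 81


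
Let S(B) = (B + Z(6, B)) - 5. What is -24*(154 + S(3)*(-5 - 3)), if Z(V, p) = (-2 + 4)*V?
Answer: -1776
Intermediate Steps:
Z(V, p) = 2*V
S(B) = 7 + B (S(B) = (B + 2*6) - 5 = (B + 12) - 5 = (12 + B) - 5 = 7 + B)
-24*(154 + S(3)*(-5 - 3)) = -24*(154 + (7 + 3)*(-5 - 3)) = -24*(154 + 10*(-8)) = -24*(154 - 80) = -24*74 = -1776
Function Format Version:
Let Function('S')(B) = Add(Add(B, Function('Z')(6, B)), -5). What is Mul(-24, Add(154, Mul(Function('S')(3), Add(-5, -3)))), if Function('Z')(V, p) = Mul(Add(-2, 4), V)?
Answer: -1776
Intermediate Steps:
Function('Z')(V, p) = Mul(2, V)
Function('S')(B) = Add(7, B) (Function('S')(B) = Add(Add(B, Mul(2, 6)), -5) = Add(Add(B, 12), -5) = Add(Add(12, B), -5) = Add(7, B))
Mul(-24, Add(154, Mul(Function('S')(3), Add(-5, -3)))) = Mul(-24, Add(154, Mul(Add(7, 3), Add(-5, -3)))) = Mul(-24, Add(154, Mul(10, -8))) = Mul(-24, Add(154, -80)) = Mul(-24, 74) = -1776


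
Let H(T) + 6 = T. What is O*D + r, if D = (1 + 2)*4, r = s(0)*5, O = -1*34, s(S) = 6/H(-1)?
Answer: -2886/7 ≈ -412.29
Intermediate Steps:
H(T) = -6 + T
s(S) = -6/7 (s(S) = 6/(-6 - 1) = 6/(-7) = 6*(-1/7) = -6/7)
O = -34
r = -30/7 (r = -6/7*5 = -30/7 ≈ -4.2857)
D = 12 (D = 3*4 = 12)
O*D + r = -34*12 - 30/7 = -408 - 30/7 = -2886/7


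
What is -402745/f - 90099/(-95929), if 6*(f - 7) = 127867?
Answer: -5953650747/331626553 ≈ -17.953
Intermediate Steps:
f = 127909/6 (f = 7 + (⅙)*127867 = 7 + 127867/6 = 127909/6 ≈ 21318.)
-402745/f - 90099/(-95929) = -402745/127909/6 - 90099/(-95929) = -402745*6/127909 - 90099*(-1/95929) = -65310/3457 + 90099/95929 = -5953650747/331626553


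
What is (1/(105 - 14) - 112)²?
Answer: 103856481/8281 ≈ 12542.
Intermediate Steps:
(1/(105 - 14) - 112)² = (1/91 - 112)² = (-10191/91)² = 103856481/8281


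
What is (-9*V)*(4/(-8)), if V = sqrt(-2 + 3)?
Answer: 9/2 ≈ 4.5000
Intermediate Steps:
V = 1 (V = sqrt(1) = 1)
(-9*V)*(4/(-8)) = (-9*1)*(4/(-8)) = -36*(-1)/8 = -9*(-1/2) = 9/2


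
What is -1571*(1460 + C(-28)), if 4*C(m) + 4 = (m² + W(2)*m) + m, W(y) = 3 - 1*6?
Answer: -2621999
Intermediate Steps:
W(y) = -3 (W(y) = 3 - 6 = -3)
C(m) = -1 - m/2 + m²/4 (C(m) = -1 + ((m² - 3*m) + m)/4 = -1 + (m² - 2*m)/4 = -1 + (-m/2 + m²/4) = -1 - m/2 + m²/4)
-1571*(1460 + C(-28)) = -1571*(1460 + (-1 - ½*(-28) + (¼)*(-28)²)) = -1571*(1460 + (-1 + 14 + (¼)*784)) = -1571*(1460 + (-1 + 14 + 196)) = -1571*(1460 + 209) = -1571*1669 = -2621999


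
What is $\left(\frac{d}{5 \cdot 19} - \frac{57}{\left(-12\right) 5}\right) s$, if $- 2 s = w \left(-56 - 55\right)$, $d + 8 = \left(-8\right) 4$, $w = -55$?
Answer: $- \frac{245421}{152} \approx -1614.6$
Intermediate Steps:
$d = -40$ ($d = -8 - 32 = -40$)
$s = - \frac{6105}{2}$ ($s = - \frac{\left(-55\right) \left(-56 - 55\right)}{2} = - \frac{\left(-55\right) \left(-111\right)}{2} = \left(- \frac{1}{2}\right) 6105 = - \frac{6105}{2} \approx -3052.5$)
$\left(\frac{d}{5 \cdot 19} - \frac{57}{\left(-12\right) 5}\right) s = \left(- \frac{40}{5 \cdot 19} - \frac{57}{\left(-12\right) 5}\right) \left(- \frac{6105}{2}\right) = \left(- \frac{40}{95} - \frac{57}{-60}\right) \left(- \frac{6105}{2}\right) = \left(\left(-40\right) \frac{1}{95} - - \frac{19}{20}\right) \left(- \frac{6105}{2}\right) = \left(- \frac{8}{19} + \frac{19}{20}\right) \left(- \frac{6105}{2}\right) = \frac{201}{380} \left(- \frac{6105}{2}\right) = - \frac{245421}{152}$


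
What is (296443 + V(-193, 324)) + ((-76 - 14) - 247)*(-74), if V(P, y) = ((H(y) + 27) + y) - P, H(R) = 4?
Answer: 321929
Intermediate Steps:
V(P, y) = 31 + y - P (V(P, y) = ((4 + 27) + y) - P = (31 + y) - P = 31 + y - P)
(296443 + V(-193, 324)) + ((-76 - 14) - 247)*(-74) = (296443 + (31 + 324 - 1*(-193))) + ((-76 - 14) - 247)*(-74) = (296443 + (31 + 324 + 193)) + (-90 - 247)*(-74) = (296443 + 548) - 337*(-74) = 296991 + 24938 = 321929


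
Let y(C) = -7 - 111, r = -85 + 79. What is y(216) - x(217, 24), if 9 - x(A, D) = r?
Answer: -133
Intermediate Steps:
r = -6
y(C) = -118
x(A, D) = 15 (x(A, D) = 9 - 1*(-6) = 9 + 6 = 15)
y(216) - x(217, 24) = -118 - 1*15 = -118 - 15 = -133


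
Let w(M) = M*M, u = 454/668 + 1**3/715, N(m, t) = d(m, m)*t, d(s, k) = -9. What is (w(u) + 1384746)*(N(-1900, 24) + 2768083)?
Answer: 218585072399872039023507/57030216100 ≈ 3.8328e+12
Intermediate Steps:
N(m, t) = -9*t
u = 162639/238810 (u = 454*(1/668) + 1*(1/715) = 227/334 + 1/715 = 162639/238810 ≈ 0.68104)
w(M) = M**2
(w(u) + 1384746)*(N(-1900, 24) + 2768083) = ((162639/238810)**2 + 1384746)*(-9*24 + 2768083) = (26451444321/57030216100 + 1384746)*(-216 + 2768083) = (78972390075054921/57030216100)*2767867 = 218585072399872039023507/57030216100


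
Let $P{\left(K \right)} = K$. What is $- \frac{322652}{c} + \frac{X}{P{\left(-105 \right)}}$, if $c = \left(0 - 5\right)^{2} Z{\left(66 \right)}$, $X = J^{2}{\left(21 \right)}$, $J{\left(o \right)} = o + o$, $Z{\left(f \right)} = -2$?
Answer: $\frac{160906}{25} \approx 6436.2$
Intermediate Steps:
$J{\left(o \right)} = 2 o$
$X = 1764$ ($X = \left(2 \cdot 21\right)^{2} = 42^{2} = 1764$)
$c = -50$ ($c = \left(0 - 5\right)^{2} \left(-2\right) = \left(-5\right)^{2} \left(-2\right) = 25 \left(-2\right) = -50$)
$- \frac{322652}{c} + \frac{X}{P{\left(-105 \right)}} = - \frac{322652}{-50} + \frac{1764}{-105} = \left(-322652\right) \left(- \frac{1}{50}\right) + 1764 \left(- \frac{1}{105}\right) = \frac{161326}{25} - \frac{84}{5} = \frac{160906}{25}$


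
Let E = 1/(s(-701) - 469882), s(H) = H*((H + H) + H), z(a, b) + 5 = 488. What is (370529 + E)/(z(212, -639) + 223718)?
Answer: 372130055810/225169772521 ≈ 1.6527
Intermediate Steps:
z(a, b) = 483 (z(a, b) = -5 + 488 = 483)
s(H) = 3*H**2 (s(H) = H*(2*H + H) = H*(3*H) = 3*H**2)
E = 1/1004321 (E = 1/(3*(-701)**2 - 469882) = 1/(3*491401 - 469882) = 1/(1474203 - 469882) = 1/1004321 ≈ 9.9570e-7)
(370529 + E)/(z(212, -639) + 223718) = (370529 + 1/1004321)/(483 + 223718) = (372130055810/1004321)/224201 = (372130055810/1004321)*(1/224201) = 372130055810/225169772521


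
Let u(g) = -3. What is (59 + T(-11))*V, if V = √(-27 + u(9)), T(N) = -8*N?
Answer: 147*I*√30 ≈ 805.15*I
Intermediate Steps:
V = I*√30 (V = √(-27 - 3) = √(-30) = I*√30 ≈ 5.4772*I)
(59 + T(-11))*V = (59 - 8*(-11))*(I*√30) = (59 + 88)*(I*√30) = 147*(I*√30) = 147*I*√30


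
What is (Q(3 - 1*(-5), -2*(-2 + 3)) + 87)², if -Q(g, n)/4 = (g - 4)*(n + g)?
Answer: 81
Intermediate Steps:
Q(g, n) = -4*(-4 + g)*(g + n) (Q(g, n) = -4*(g - 4)*(n + g) = -4*(-4 + g)*(g + n))
(Q(3 - 1*(-5), -2*(-2 + 3)) + 87)² = ((-4*(3 - 1*(-5))² + 16*(3 - 1*(-5)) + 16*(-2*(-2 + 3)) - 4*(3 - 1*(-5))*(-2*(-2 + 3))) + 87)² = ((-4*(3 + 5)² + 16*(3 + 5) + 16*(-2*1) - 4*(3 + 5)*(-2*1)) + 87)² = ((-4*8² + 16*8 + 16*(-2) - 4*8*(-2)) + 87)² = ((-4*64 + 128 - 32 + 64) + 87)² = ((-256 + 128 - 32 + 64) + 87)² = (-96 + 87)² = (-9)² = 81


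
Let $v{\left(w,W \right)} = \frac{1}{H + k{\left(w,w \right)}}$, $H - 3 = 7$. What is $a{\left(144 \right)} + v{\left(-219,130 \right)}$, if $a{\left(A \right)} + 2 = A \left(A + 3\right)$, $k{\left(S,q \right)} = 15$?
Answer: $\frac{529151}{25} \approx 21166.0$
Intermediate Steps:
$H = 10$ ($H = 3 + 7 = 10$)
$a{\left(A \right)} = -2 + A \left(3 + A\right)$ ($a{\left(A \right)} = -2 + A \left(A + 3\right) = -2 + A \left(3 + A\right)$)
$v{\left(w,W \right)} = \frac{1}{25}$ ($v{\left(w,W \right)} = \frac{1}{10 + 15} = \frac{1}{25}$)
$a{\left(144 \right)} + v{\left(-219,130 \right)} = \left(-2 + 144^{2} + 3 \cdot 144\right) + \frac{1}{25} = \left(-2 + 20736 + 432\right) + \frac{1}{25} = 21166 + \frac{1}{25} = \frac{529151}{25}$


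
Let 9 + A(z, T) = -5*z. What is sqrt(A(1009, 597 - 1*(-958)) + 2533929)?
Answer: 5*sqrt(101155) ≈ 1590.2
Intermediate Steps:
A(z, T) = -9 - 5*z
sqrt(A(1009, 597 - 1*(-958)) + 2533929) = sqrt((-9 - 5*1009) + 2533929) = sqrt((-9 - 5045) + 2533929) = sqrt(-5054 + 2533929) = sqrt(2528875) = 5*sqrt(101155)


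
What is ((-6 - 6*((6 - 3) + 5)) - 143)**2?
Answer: 38809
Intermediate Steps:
((-6 - 6*((6 - 3) + 5)) - 143)**2 = ((-6 - 6*(3 + 5)) - 143)**2 = ((-6 - 6*8) - 143)**2 = ((-6 - 48) - 143)**2 = (-54 - 143)**2 = (-197)**2 = 38809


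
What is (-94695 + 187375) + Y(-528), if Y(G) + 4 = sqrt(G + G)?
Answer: 92676 + 4*I*sqrt(66) ≈ 92676.0 + 32.496*I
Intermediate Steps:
Y(G) = -4 + sqrt(2)*sqrt(G) (Y(G) = -4 + sqrt(G + G) = -4 + sqrt(2*G) = -4 + sqrt(2)*sqrt(G))
(-94695 + 187375) + Y(-528) = (-94695 + 187375) + (-4 + sqrt(2)*sqrt(-528)) = 92680 + (-4 + sqrt(2)*(4*I*sqrt(33))) = 92680 + (-4 + 4*I*sqrt(66)) = 92676 + 4*I*sqrt(66)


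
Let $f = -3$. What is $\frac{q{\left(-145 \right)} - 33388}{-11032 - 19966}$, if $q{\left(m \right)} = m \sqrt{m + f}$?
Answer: $\frac{16694}{15499} + \frac{145 i \sqrt{37}}{15499} \approx 1.0771 + 0.056907 i$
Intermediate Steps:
$q{\left(m \right)} = m \sqrt{-3 + m}$ ($q{\left(m \right)} = m \sqrt{m - 3} = m \sqrt{-3 + m}$)
$\frac{q{\left(-145 \right)} - 33388}{-11032 - 19966} = \frac{- 145 \sqrt{-3 - 145} - 33388}{-11032 - 19966} = \frac{- 145 \sqrt{-148} - 33388}{-30998} = \left(- 145 \cdot 2 i \sqrt{37} - 33388\right) \left(- \frac{1}{30998}\right) = \left(- 290 i \sqrt{37} - 33388\right) \left(- \frac{1}{30998}\right) = \left(-33388 - 290 i \sqrt{37}\right) \left(- \frac{1}{30998}\right) = \frac{16694}{15499} + \frac{145 i \sqrt{37}}{15499}$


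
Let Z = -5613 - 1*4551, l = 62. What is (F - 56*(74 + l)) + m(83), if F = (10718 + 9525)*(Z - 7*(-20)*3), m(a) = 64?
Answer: -197255344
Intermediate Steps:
Z = -10164 (Z = -5613 - 4551 = -10164)
F = -197247792 (F = (10718 + 9525)*(-10164 - 7*(-20)*3) = 20243*(-10164 + 140*3) = 20243*(-10164 + 420) = 20243*(-9744) = -197247792)
(F - 56*(74 + l)) + m(83) = (-197247792 - 56*(74 + 62)) + 64 = (-197247792 - 56*136) + 64 = (-197247792 - 7616) + 64 = -197255408 + 64 = -197255344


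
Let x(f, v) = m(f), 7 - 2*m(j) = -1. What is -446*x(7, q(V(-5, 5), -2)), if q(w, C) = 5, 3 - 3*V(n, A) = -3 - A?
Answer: -1784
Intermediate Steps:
m(j) = 4 (m(j) = 7/2 - ½*(-1) = 7/2 + ½ = 4)
V(n, A) = 2 + A/3 (V(n, A) = 1 - (-3 - A)/3 = 1 + (1 + A/3) = 2 + A/3)
x(f, v) = 4
-446*x(7, q(V(-5, 5), -2)) = -446*4 = -1784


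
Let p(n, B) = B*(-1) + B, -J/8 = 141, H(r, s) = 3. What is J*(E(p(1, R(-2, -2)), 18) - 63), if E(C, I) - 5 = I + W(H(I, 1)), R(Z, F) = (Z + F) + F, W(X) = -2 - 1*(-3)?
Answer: 43992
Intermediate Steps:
J = -1128 (J = -8*141 = -1128)
W(X) = 1 (W(X) = -2 + 3 = 1)
R(Z, F) = Z + 2*F (R(Z, F) = (F + Z) + F = Z + 2*F)
p(n, B) = 0 (p(n, B) = -B + B = 0)
E(C, I) = 6 + I (E(C, I) = 5 + (I + 1) = 5 + (1 + I) = 6 + I)
J*(E(p(1, R(-2, -2)), 18) - 63) = -1128*((6 + 18) - 63) = -1128*(24 - 63) = -1128*(-39) = 43992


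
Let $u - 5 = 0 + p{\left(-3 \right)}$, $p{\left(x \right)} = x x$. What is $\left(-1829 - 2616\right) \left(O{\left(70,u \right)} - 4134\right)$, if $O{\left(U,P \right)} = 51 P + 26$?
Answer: $15086330$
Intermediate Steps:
$p{\left(x \right)} = x^{2}$
$u = 14$ ($u = 5 + \left(0 + \left(-3\right)^{2}\right) = 5 + \left(0 + 9\right) = 5 + 9 = 14$)
$O{\left(U,P \right)} = 26 + 51 P$
$\left(-1829 - 2616\right) \left(O{\left(70,u \right)} - 4134\right) = \left(-1829 - 2616\right) \left(\left(26 + 51 \cdot 14\right) - 4134\right) = - 4445 \left(\left(26 + 714\right) - 4134\right) = - 4445 \left(740 - 4134\right) = \left(-4445\right) \left(-3394\right) = 15086330$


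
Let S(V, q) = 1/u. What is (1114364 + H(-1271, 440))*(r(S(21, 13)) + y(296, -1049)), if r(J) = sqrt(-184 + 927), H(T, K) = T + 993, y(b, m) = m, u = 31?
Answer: -1168676214 + 1114086*sqrt(743) ≈ -1.1383e+9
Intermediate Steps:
H(T, K) = 993 + T
S(V, q) = 1/31
r(J) = sqrt(743)
(1114364 + H(-1271, 440))*(r(S(21, 13)) + y(296, -1049)) = (1114364 + (993 - 1271))*(sqrt(743) - 1049) = (1114364 - 278)*(-1049 + sqrt(743)) = 1114086*(-1049 + sqrt(743)) = -1168676214 + 1114086*sqrt(743)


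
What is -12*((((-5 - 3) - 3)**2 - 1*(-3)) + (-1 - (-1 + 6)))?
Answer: -1416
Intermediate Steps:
-12*((((-5 - 3) - 3)**2 - 1*(-3)) + (-1 - (-1 + 6))) = -12*(((-8 - 3)**2 + 3) + (-1 - 1*5)) = -12*(((-11)**2 + 3) + (-1 - 5)) = -12*((121 + 3) - 6) = -12*(124 - 6) = -12*118 = -1416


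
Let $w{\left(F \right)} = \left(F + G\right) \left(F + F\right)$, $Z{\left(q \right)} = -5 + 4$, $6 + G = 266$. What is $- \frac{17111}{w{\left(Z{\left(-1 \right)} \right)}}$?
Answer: $\frac{17111}{518} \approx 33.033$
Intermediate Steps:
$G = 260$ ($G = -6 + 266 = 260$)
$Z{\left(q \right)} = -1$
$w{\left(F \right)} = 2 F \left(260 + F\right)$ ($w{\left(F \right)} = \left(F + 260\right) \left(F + F\right) = \left(260 + F\right) 2 F = 2 F \left(260 + F\right)$)
$- \frac{17111}{w{\left(Z{\left(-1 \right)} \right)}} = - \frac{17111}{2 \left(-1\right) \left(260 - 1\right)} = - \frac{17111}{2 \left(-1\right) 259} = - \frac{17111}{-518} = \left(-17111\right) \left(- \frac{1}{518}\right) = \frac{17111}{518}$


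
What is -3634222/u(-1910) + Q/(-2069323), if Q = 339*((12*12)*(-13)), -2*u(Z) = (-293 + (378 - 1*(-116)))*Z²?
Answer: 120094640187053/379342136124075 ≈ 0.31659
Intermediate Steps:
u(Z) = -201*Z²/2 (u(Z) = -(-293 + (378 - 1*(-116)))*Z²/2 = -(-293 + (378 + 116))*Z²/2 = -(-293 + 494)*Z²/2 = -201*Z²/2)
Q = -634608 (Q = 339*(144*(-13)) = 339*(-1872) = -634608)
-3634222/u(-1910) + Q/(-2069323) = -3634222/((-201/2*(-1910)²)) - 634608/(-2069323) = -3634222/((-201/2*3648100)) - 634608*(-1/2069323) = -3634222/(-366634050) + 634608/2069323 = -3634222*(-1/366634050) + 634608/2069323 = 1817111/183317025 + 634608/2069323 = 120094640187053/379342136124075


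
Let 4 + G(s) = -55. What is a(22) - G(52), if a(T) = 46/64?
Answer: 1911/32 ≈ 59.719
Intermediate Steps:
G(s) = -59 (G(s) = -4 - 55 = -59)
a(T) = 23/32 (a(T) = 46*(1/64) = 23/32)
a(22) - G(52) = 23/32 - 1*(-59) = 23/32 + 59 = 1911/32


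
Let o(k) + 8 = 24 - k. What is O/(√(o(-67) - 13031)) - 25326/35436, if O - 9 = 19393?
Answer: -4221/5906 - 9701*I*√3237/3237 ≈ -0.7147 - 170.51*I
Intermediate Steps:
O = 19402 (O = 9 + 19393 = 19402)
o(k) = 16 - k (o(k) = -8 + (24 - k) = 16 - k)
O/(√(o(-67) - 13031)) - 25326/35436 = 19402/(√((16 - 1*(-67)) - 13031)) - 25326/35436 = 19402/(√((16 + 67) - 13031)) - 25326*1/35436 = 19402/(√(83 - 13031)) - 4221/5906 = 19402/(√(-12948)) - 4221/5906 = 19402/((2*I*√3237)) - 4221/5906 = 19402*(-I*√3237/6474) - 4221/5906 = -9701*I*√3237/3237 - 4221/5906 = -4221/5906 - 9701*I*√3237/3237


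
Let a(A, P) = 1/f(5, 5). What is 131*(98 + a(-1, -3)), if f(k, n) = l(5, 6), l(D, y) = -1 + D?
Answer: 51483/4 ≈ 12871.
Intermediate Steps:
f(k, n) = 4 (f(k, n) = -1 + 5 = 4)
a(A, P) = ¼ (a(A, P) = 1/4 = ¼)
131*(98 + a(-1, -3)) = 131*(98 + ¼) = 131*(393/4) = 51483/4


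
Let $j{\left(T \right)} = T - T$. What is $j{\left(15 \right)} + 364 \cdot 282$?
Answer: $102648$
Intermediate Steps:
$j{\left(T \right)} = 0$
$j{\left(15 \right)} + 364 \cdot 282 = 0 + 364 \cdot 282 = 0 + 102648 = 102648$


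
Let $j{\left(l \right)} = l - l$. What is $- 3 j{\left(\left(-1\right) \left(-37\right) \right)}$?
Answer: $0$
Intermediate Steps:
$j{\left(l \right)} = 0$
$- 3 j{\left(\left(-1\right) \left(-37\right) \right)} = \left(-3\right) 0 = 0$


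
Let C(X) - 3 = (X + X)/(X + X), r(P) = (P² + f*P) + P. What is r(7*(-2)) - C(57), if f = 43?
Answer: -424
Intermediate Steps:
r(P) = P² + 44*P (r(P) = (P² + 43*P) + P = P² + 44*P)
C(X) = 4 (C(X) = 3 + (X + X)/(X + X) = 3 + (2*X)/((2*X)) = 3 + (2*X)*(1/(2*X)) = 3 + 1 = 4)
r(7*(-2)) - C(57) = (7*(-2))*(44 + 7*(-2)) - 1*4 = -14*(44 - 14) - 4 = -14*30 - 4 = -420 - 4 = -424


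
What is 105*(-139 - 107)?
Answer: -25830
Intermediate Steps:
105*(-139 - 107) = 105*(-246) = -25830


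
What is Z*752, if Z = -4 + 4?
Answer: 0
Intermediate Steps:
Z = 0
Z*752 = 0*752 = 0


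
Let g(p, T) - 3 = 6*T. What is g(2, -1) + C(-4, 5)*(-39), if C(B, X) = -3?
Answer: 114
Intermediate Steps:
g(p, T) = 3 + 6*T
g(2, -1) + C(-4, 5)*(-39) = (3 + 6*(-1)) - 3*(-39) = (3 - 6) + 117 = -3 + 117 = 114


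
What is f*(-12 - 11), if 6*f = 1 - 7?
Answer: 23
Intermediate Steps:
f = -1 (f = (1 - 7)/6 = (1/6)*(-6) = -1)
f*(-12 - 11) = -(-12 - 11) = -1*(-23) = 23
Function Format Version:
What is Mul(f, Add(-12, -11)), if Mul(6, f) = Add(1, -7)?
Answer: 23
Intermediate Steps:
f = -1 (f = Mul(Rational(1, 6), Add(1, -7)) = Mul(Rational(1, 6), -6) = -1)
Mul(f, Add(-12, -11)) = Mul(-1, Add(-12, -11)) = Mul(-1, -23) = 23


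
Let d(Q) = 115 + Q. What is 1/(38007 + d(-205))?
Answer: 1/37917 ≈ 2.6373e-5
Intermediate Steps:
1/(38007 + d(-205)) = 1/(38007 + (115 - 205)) = 1/(38007 - 90) = 1/37917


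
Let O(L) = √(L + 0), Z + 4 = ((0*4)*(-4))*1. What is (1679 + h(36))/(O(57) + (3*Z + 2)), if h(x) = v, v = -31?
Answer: -16480/43 - 1648*√57/43 ≈ -672.61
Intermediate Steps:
Z = -4 (Z = -4 + ((0*4)*(-4))*1 = -4 + (0*(-4))*1 = -4 + 0*1 = -4 + 0 = -4)
h(x) = -31
O(L) = √L
(1679 + h(36))/(O(57) + (3*Z + 2)) = (1679 - 31)/(√57 + (3*(-4) + 2)) = 1648/(√57 + (-12 + 2)) = 1648/(√57 - 10) = 1648/(-10 + √57)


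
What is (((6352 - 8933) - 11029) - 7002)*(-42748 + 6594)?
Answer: 745206248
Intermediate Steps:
(((6352 - 8933) - 11029) - 7002)*(-42748 + 6594) = ((-2581 - 11029) - 7002)*(-36154) = (-13610 - 7002)*(-36154) = -20612*(-36154) = 745206248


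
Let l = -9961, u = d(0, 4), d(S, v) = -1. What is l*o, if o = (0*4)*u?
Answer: 0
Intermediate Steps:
u = -1
o = 0 (o = (0*4)*(-1) = 0*(-1) = 0)
l*o = -9961*0 = 0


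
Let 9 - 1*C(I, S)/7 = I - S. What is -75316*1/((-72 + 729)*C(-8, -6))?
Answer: -75316/50589 ≈ -1.4888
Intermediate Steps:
C(I, S) = 63 - 7*I + 7*S (C(I, S) = 63 - 7*(I - S) = 63 + (-7*I + 7*S) = 63 - 7*I + 7*S)
-75316*1/((-72 + 729)*C(-8, -6)) = -75316*1/((-72 + 729)*(63 - 7*(-8) + 7*(-6))) = -75316*1/(657*(63 + 56 - 42)) = -75316/(657*77) = -75316/50589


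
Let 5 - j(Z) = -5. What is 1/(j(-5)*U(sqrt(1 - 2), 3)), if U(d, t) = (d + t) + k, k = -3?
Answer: -I/10 ≈ -0.1*I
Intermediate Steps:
j(Z) = 10 (j(Z) = 5 - 1*(-5) = 5 + 5 = 10)
U(d, t) = -3 + d + t (U(d, t) = (d + t) - 3 = -3 + d + t)
1/(j(-5)*U(sqrt(1 - 2), 3)) = 1/(10*(-3 + sqrt(1 - 2) + 3)) = 1/(10*(-3 + sqrt(-1) + 3)) = 1/(10*(-3 + I + 3)) = 1/(10*I) = -I/10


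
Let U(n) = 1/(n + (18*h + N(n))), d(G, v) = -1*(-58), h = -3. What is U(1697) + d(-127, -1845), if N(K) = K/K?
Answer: 95353/1644 ≈ 58.001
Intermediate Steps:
N(K) = 1
d(G, v) = 58
U(n) = 1/(-53 + n) (U(n) = 1/(n + (18*(-3) + 1)) = 1/(n + (-54 + 1)) = 1/(n - 53) = 1/(-53 + n))
U(1697) + d(-127, -1845) = 1/(-53 + 1697) + 58 = 1/1644 + 58 = 95353/1644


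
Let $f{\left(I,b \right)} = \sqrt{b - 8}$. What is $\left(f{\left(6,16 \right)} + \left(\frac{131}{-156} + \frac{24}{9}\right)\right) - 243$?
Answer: $- \frac{12541}{52} + 2 \sqrt{2} \approx -238.34$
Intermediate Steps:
$f{\left(I,b \right)} = \sqrt{-8 + b}$
$\left(f{\left(6,16 \right)} + \left(\frac{131}{-156} + \frac{24}{9}\right)\right) - 243 = \left(\sqrt{-8 + 16} + \left(\frac{131}{-156} + \frac{24}{9}\right)\right) - 243 = \left(\sqrt{8} + \left(131 \left(- \frac{1}{156}\right) + 24 \cdot \frac{1}{9}\right)\right) - 243 = \left(2 \sqrt{2} + \left(- \frac{131}{156} + \frac{8}{3}\right)\right) - 243 = \left(2 \sqrt{2} + \frac{95}{52}\right) - 243 = \left(\frac{95}{52} + 2 \sqrt{2}\right) - 243 = - \frac{12541}{52} + 2 \sqrt{2}$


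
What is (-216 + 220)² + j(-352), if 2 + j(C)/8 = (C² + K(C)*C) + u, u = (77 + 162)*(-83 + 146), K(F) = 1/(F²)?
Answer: 48914271/44 ≈ 1.1117e+6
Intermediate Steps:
K(F) = F⁻²
u = 15057 (u = 239*63 = 15057)
j(C) = 120440 + 8/C + 8*C² (j(C) = -16 + 8*((C² + C/C²) + 15057) = -16 + 8*((C² + 1/C) + 15057) = -16 + 8*((1/C + C²) + 15057) = -16 + 8*(15057 + 1/C + C²) = -16 + (120456 + 8/C + 8*C²) = 120440 + 8/C + 8*C²)
(-216 + 220)² + j(-352) = (-216 + 220)² + (120440 + 8/(-352) + 8*(-352)²) = 4² + (120440 + 8*(-1/352) + 8*123904) = 16 + (120440 - 1/44 + 991232) = 16 + 48913567/44 = 48914271/44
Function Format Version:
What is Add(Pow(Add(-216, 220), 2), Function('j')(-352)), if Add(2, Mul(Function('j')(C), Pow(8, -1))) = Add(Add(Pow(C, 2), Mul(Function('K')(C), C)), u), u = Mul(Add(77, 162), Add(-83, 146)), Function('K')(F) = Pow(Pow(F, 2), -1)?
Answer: Rational(48914271, 44) ≈ 1.1117e+6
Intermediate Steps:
Function('K')(F) = Pow(F, -2)
u = 15057 (u = Mul(239, 63) = 15057)
Function('j')(C) = Add(120440, Mul(8, Pow(C, -1)), Mul(8, Pow(C, 2))) (Function('j')(C) = Add(-16, Mul(8, Add(Add(Pow(C, 2), Mul(Pow(C, -2), C)), 15057))) = Add(-16, Mul(8, Add(Add(Pow(C, 2), Pow(C, -1)), 15057))) = Add(-16, Mul(8, Add(Add(Pow(C, -1), Pow(C, 2)), 15057))) = Add(-16, Mul(8, Add(15057, Pow(C, -1), Pow(C, 2)))) = Add(-16, Add(120456, Mul(8, Pow(C, -1)), Mul(8, Pow(C, 2)))) = Add(120440, Mul(8, Pow(C, -1)), Mul(8, Pow(C, 2))))
Add(Pow(Add(-216, 220), 2), Function('j')(-352)) = Add(Pow(Add(-216, 220), 2), Add(120440, Mul(8, Pow(-352, -1)), Mul(8, Pow(-352, 2)))) = Add(Pow(4, 2), Add(120440, Mul(8, Rational(-1, 352)), Mul(8, 123904))) = Add(16, Add(120440, Rational(-1, 44), 991232)) = Add(16, Rational(48913567, 44)) = Rational(48914271, 44)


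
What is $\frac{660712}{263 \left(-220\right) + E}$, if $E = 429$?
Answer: $- \frac{660712}{57431} \approx -11.504$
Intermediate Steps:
$\frac{660712}{263 \left(-220\right) + E} = \frac{660712}{263 \left(-220\right) + 429} = \frac{660712}{-57860 + 429} = \frac{660712}{-57431} = 660712 \left(- \frac{1}{57431}\right) = - \frac{660712}{57431}$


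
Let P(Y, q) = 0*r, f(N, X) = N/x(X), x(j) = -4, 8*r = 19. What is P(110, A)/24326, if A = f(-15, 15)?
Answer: 0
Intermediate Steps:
r = 19/8 (r = (⅛)*19 = 19/8 ≈ 2.3750)
f(N, X) = -N/4 (f(N, X) = N/(-4) = N*(-¼) = -N/4)
A = 15/4 (A = -¼*(-15) = 15/4 ≈ 3.7500)
P(Y, q) = 0 (P(Y, q) = 0*(19/8) = 0)
P(110, A)/24326 = 0/24326 = 0*(1/24326) = 0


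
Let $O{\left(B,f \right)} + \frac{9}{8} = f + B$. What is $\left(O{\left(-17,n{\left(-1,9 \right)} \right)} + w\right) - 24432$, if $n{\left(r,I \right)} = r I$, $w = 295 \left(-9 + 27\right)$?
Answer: $- \frac{153193}{8} \approx -19149.0$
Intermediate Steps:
$w = 5310$ ($w = 295 \cdot 18 = 5310$)
$n{\left(r,I \right)} = I r$
$O{\left(B,f \right)} = - \frac{9}{8} + B + f$ ($O{\left(B,f \right)} = - \frac{9}{8} + \left(f + B\right) = - \frac{9}{8} + \left(B + f\right) = - \frac{9}{8} + B + f$)
$\left(O{\left(-17,n{\left(-1,9 \right)} \right)} + w\right) - 24432 = \left(\left(- \frac{9}{8} - 17 + 9 \left(-1\right)\right) + 5310\right) - 24432 = \left(\left(- \frac{9}{8} - 17 - 9\right) + 5310\right) - 24432 = \left(- \frac{217}{8} + 5310\right) - 24432 = \frac{42263}{8} - 24432 = - \frac{153193}{8}$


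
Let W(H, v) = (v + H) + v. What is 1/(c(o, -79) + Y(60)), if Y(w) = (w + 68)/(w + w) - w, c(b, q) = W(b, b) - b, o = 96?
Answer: 15/1996 ≈ 0.0075150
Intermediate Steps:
W(H, v) = H + 2*v (W(H, v) = (H + v) + v = H + 2*v)
c(b, q) = 2*b (c(b, q) = (b + 2*b) - b = 3*b - b = 2*b)
Y(w) = -w + (68 + w)/(2*w) (Y(w) = (68 + w)/((2*w)) - w = (68 + w)*(1/(2*w)) - w = (68 + w)/(2*w) - w = -w + (68 + w)/(2*w))
1/(c(o, -79) + Y(60)) = 1/(2*96 + (½ - 1*60 + 34/60)) = 1/(192 + (½ - 60 + 34*(1/60))) = 1/(192 + (½ - 60 + 17/30)) = 1/(192 - 884/15) = 1/(1996/15) = 15/1996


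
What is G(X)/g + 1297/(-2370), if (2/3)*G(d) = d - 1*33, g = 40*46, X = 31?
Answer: -239359/436080 ≈ -0.54889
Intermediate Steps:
g = 1840
G(d) = -99/2 + 3*d/2 (G(d) = 3*(d - 1*33)/2 = 3*(d - 33)/2 = 3*(-33 + d)/2 = -99/2 + 3*d/2)
G(X)/g + 1297/(-2370) = (-99/2 + (3/2)*31)/1840 + 1297/(-2370) = (-99/2 + 93/2)*(1/1840) + 1297*(-1/2370) = -3*1/1840 - 1297/2370 = -3/1840 - 1297/2370 = -239359/436080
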